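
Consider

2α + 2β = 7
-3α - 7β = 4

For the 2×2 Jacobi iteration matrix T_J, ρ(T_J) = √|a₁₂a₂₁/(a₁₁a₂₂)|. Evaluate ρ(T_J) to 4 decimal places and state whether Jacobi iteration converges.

a₁₂a₂₁/(a₁₁a₂₂) = (2)·(-3) / ((2)·(-7)) = 0.428571
ρ = √|0.428571| = √0.428571 = 0.6547
ρ < 1, so Jacobi converges

0.6547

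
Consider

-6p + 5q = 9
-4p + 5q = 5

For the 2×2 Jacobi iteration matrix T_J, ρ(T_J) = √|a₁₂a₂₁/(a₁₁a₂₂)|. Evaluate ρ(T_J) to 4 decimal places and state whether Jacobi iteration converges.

0.8165

a₁₂a₂₁/(a₁₁a₂₂) = (5)·(-4) / ((-6)·(5)) = 0.666667
ρ = √|0.666667| = √0.666667 = 0.8165
ρ < 1, so Jacobi converges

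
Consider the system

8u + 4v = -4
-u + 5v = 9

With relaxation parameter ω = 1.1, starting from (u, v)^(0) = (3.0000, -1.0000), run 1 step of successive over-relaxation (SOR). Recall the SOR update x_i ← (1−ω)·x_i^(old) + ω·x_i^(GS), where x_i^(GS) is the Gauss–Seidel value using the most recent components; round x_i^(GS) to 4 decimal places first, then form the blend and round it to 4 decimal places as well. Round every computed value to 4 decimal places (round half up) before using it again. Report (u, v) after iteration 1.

(-0.3000, 2.0140)

Iteration 1:
  u: GS value = (-4 - (4)·-1.0000) / (8) = 0.0000;  u ← (1−ω)·3.0000 + ω·0.0000 = -0.3000
  v: GS value = (9 - (-1)·-0.3000) / (5) = 1.7400;  v ← (1−ω)·-1.0000 + ω·1.7400 = 2.0140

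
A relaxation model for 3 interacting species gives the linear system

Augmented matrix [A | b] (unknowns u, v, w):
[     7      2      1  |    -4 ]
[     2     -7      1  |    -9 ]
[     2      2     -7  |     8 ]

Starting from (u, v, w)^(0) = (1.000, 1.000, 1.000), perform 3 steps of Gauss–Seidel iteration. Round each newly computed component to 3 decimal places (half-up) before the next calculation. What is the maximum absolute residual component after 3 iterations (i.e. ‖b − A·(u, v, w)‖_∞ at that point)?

Iteration 1:
  u = (-4 - (2)·1.000 - (1)·1.000) / (7) = -1.000
  v = (-9 - (2)·-1.000 - (1)·1.000) / (-7) = 1.143
  w = (8 - (2)·-1.000 - (2)·1.143) / (-7) = -1.102
Iteration 2:
  u = (-4 - (2)·1.143 - (1)·-1.102) / (7) = -0.741
  v = (-9 - (2)·-0.741 - (1)·-1.102) / (-7) = 0.917
  w = (8 - (2)·-0.741 - (2)·0.917) / (-7) = -1.093
Iteration 3:
  u = (-4 - (2)·0.917 - (1)·-1.093) / (7) = -0.677
  v = (-9 - (2)·-0.677 - (1)·-1.093) / (-7) = 0.936
  w = (8 - (2)·-0.677 - (2)·0.936) / (-7) = -1.069
Residual b − A·x = (-0.064, -0.025, -0.001); ∞-norm = 0.064

0.064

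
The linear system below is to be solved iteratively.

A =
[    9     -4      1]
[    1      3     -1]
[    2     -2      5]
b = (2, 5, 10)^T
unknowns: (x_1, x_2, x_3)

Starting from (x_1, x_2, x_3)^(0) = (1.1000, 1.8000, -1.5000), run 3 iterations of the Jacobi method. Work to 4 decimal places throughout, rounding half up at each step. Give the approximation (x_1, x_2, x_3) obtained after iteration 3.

(0.9197, 2.1733, 2.6824)

Iteration 1:
  x_1 = (2 - (-4)·1.8000 - (1)·-1.5000) / (9) = 1.1889
  x_2 = (5 - (1)·1.1000 - (-1)·-1.5000) / (3) = 0.8000
  x_3 = (10 - (2)·1.1000 - (-2)·1.8000) / (5) = 2.2800
Iteration 2:
  x_1 = (2 - (-4)·0.8000 - (1)·2.2800) / (9) = 0.3244
  x_2 = (5 - (1)·1.1889 - (-1)·2.2800) / (3) = 2.0304
  x_3 = (10 - (2)·1.1889 - (-2)·0.8000) / (5) = 1.8444
Iteration 3:
  x_1 = (2 - (-4)·2.0304 - (1)·1.8444) / (9) = 0.9197
  x_2 = (5 - (1)·0.3244 - (-1)·1.8444) / (3) = 2.1733
  x_3 = (10 - (2)·0.3244 - (-2)·2.0304) / (5) = 2.6824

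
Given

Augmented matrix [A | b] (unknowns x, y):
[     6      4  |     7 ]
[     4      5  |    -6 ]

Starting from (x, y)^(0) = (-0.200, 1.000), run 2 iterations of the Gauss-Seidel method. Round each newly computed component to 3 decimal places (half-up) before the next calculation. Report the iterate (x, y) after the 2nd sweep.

(2.233, -2.986)

Iteration 1:
  x = (7 - (4)·1.000) / (6) = 0.500
  y = (-6 - (4)·0.500) / (5) = -1.600
Iteration 2:
  x = (7 - (4)·-1.600) / (6) = 2.233
  y = (-6 - (4)·2.233) / (5) = -2.986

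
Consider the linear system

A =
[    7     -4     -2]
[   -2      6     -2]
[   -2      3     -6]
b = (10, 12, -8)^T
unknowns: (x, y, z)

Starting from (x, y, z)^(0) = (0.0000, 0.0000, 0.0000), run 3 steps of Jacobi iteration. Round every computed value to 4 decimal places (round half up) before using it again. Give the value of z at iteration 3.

Iteration 1:
  x = (10 - (-4)·0.0000 - (-2)·0.0000) / (7) = 1.4286
  y = (12 - (-2)·0.0000 - (-2)·0.0000) / (6) = 2.0000
  z = (-8 - (-2)·0.0000 - (3)·0.0000) / (-6) = 1.3333
Iteration 2:
  x = (10 - (-4)·2.0000 - (-2)·1.3333) / (7) = 2.9524
  y = (12 - (-2)·1.4286 - (-2)·1.3333) / (6) = 2.9206
  z = (-8 - (-2)·1.4286 - (3)·2.0000) / (-6) = 1.8571
Iteration 3:
  x = (10 - (-4)·2.9206 - (-2)·1.8571) / (7) = 3.6281
  y = (12 - (-2)·2.9524 - (-2)·1.8571) / (6) = 3.6032
  z = (-8 - (-2)·2.9524 - (3)·2.9206) / (-6) = 1.8095

1.8095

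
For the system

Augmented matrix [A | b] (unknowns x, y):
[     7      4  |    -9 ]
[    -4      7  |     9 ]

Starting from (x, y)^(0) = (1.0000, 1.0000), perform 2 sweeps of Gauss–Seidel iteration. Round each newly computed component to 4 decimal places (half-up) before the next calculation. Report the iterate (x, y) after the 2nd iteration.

Iteration 1:
  x = (-9 - (4)·1.0000) / (7) = -1.8571
  y = (9 - (-4)·-1.8571) / (7) = 0.2245
Iteration 2:
  x = (-9 - (4)·0.2245) / (7) = -1.4140
  y = (9 - (-4)·-1.4140) / (7) = 0.4777

(-1.4140, 0.4777)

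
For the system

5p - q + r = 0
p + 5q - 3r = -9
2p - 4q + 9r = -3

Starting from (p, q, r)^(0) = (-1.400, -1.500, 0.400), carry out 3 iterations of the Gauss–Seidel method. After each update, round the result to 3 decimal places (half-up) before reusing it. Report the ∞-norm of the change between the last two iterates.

Iteration 1:
  p = (0 - (-1)·-1.500 - (1)·0.400) / (5) = -0.380
  q = (-9 - (1)·-0.380 - (-3)·0.400) / (5) = -1.484
  r = (-3 - (2)·-0.380 - (-4)·-1.484) / (9) = -0.908
Iteration 2:
  p = (0 - (-1)·-1.484 - (1)·-0.908) / (5) = -0.115
  q = (-9 - (1)·-0.115 - (-3)·-0.908) / (5) = -2.322
  r = (-3 - (2)·-0.115 - (-4)·-2.322) / (9) = -1.340
Iteration 3:
  p = (0 - (-1)·-2.322 - (1)·-1.340) / (5) = -0.196
  q = (-9 - (1)·-0.196 - (-3)·-1.340) / (5) = -2.565
  r = (-3 - (2)·-0.196 - (-4)·-2.565) / (9) = -1.430
Change: (-0.081, -0.243, -0.090) → max |·| = 0.243

0.243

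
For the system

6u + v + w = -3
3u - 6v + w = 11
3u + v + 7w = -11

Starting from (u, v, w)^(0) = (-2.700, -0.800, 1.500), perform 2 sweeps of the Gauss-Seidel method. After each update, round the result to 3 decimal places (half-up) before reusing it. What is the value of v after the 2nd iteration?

-2.012

Iteration 1:
  u = (-3 - (1)·-0.800 - (1)·1.500) / (6) = -0.617
  v = (11 - (3)·-0.617 - (1)·1.500) / (-6) = -1.892
  w = (-11 - (3)·-0.617 - (1)·-1.892) / (7) = -1.037
Iteration 2:
  u = (-3 - (1)·-1.892 - (1)·-1.037) / (6) = -0.012
  v = (11 - (3)·-0.012 - (1)·-1.037) / (-6) = -2.012
  w = (-11 - (3)·-0.012 - (1)·-2.012) / (7) = -1.279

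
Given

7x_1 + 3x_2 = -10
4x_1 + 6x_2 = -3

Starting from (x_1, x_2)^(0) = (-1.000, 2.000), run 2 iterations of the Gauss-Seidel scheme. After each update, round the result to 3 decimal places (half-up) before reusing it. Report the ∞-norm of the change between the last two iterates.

Iteration 1:
  x_1 = (-10 - (3)·2.000) / (7) = -2.286
  x_2 = (-3 - (4)·-2.286) / (6) = 1.024
Iteration 2:
  x_1 = (-10 - (3)·1.024) / (7) = -1.867
  x_2 = (-3 - (4)·-1.867) / (6) = 0.745
Change: (0.419, -0.279) → max |·| = 0.419

0.419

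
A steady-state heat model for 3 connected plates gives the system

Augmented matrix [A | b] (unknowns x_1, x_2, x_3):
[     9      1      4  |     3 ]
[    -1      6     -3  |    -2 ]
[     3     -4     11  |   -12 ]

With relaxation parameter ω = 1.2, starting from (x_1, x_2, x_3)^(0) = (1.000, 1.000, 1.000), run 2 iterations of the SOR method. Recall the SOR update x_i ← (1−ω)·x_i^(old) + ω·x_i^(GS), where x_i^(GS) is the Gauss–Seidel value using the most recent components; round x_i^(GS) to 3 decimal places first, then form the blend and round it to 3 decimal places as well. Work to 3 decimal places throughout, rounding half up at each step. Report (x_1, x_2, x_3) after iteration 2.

(1.251, -0.970, -1.862)

Iteration 1:
  x_1: GS value = (3 - (1)·1.000 - (4)·1.000) / (9) = -0.222;  x_1 ← (1−ω)·1.000 + ω·-0.222 = -0.466
  x_2: GS value = (-2 - (-1)·-0.466 - (-3)·1.000) / (6) = 0.089;  x_2 ← (1−ω)·1.000 + ω·0.089 = -0.093
  x_3: GS value = (-12 - (3)·-0.466 - (-4)·-0.093) / (11) = -0.998;  x_3 ← (1−ω)·1.000 + ω·-0.998 = -1.398
Iteration 2:
  x_1: GS value = (3 - (1)·-0.093 - (4)·-1.398) / (9) = 0.965;  x_1 ← (1−ω)·-0.466 + ω·0.965 = 1.251
  x_2: GS value = (-2 - (-1)·1.251 - (-3)·-1.398) / (6) = -0.824;  x_2 ← (1−ω)·-0.093 + ω·-0.824 = -0.970
  x_3: GS value = (-12 - (3)·1.251 - (-4)·-0.970) / (11) = -1.785;  x_3 ← (1−ω)·-1.398 + ω·-1.785 = -1.862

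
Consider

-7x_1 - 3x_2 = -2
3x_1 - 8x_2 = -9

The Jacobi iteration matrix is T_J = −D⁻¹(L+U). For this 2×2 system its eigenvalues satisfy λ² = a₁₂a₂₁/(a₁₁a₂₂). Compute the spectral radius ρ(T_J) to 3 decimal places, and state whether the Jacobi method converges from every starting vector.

0.401

a₁₂a₂₁/(a₁₁a₂₂) = (-3)·(3) / ((-7)·(-8)) = -0.160714
ρ = √|-0.160714| = √0.160714 = 0.401
ρ < 1, so Jacobi converges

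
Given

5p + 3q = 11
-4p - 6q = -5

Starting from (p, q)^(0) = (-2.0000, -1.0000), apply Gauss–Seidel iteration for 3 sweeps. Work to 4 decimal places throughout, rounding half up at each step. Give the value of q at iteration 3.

-1.0520

Iteration 1:
  p = (11 - (3)·-1.0000) / (5) = 2.8000
  q = (-5 - (-4)·2.8000) / (-6) = -1.0333
Iteration 2:
  p = (11 - (3)·-1.0333) / (5) = 2.8200
  q = (-5 - (-4)·2.8200) / (-6) = -1.0467
Iteration 3:
  p = (11 - (3)·-1.0467) / (5) = 2.8280
  q = (-5 - (-4)·2.8280) / (-6) = -1.0520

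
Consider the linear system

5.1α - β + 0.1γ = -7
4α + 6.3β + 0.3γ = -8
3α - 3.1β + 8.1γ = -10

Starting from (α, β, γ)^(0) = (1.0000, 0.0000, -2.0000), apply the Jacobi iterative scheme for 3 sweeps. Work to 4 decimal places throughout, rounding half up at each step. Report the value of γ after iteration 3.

Iteration 1:
  α = (-7 - (-1)·0.0000 - (0.1)·-2.0000) / (5.1) = -1.3333
  β = (-8 - (4)·1.0000 - (0.3)·-2.0000) / (6.3) = -1.8095
  γ = (-10 - (3)·1.0000 - (-3.1)·0.0000) / (8.1) = -1.6049
Iteration 2:
  α = (-7 - (-1)·-1.8095 - (0.1)·-1.6049) / (5.1) = -1.6959
  β = (-8 - (4)·-1.3333 - (0.3)·-1.6049) / (6.3) = -0.3469
  γ = (-10 - (3)·-1.3333 - (-3.1)·-1.8095) / (8.1) = -1.4333
Iteration 3:
  α = (-7 - (-1)·-0.3469 - (0.1)·-1.4333) / (5.1) = -1.4125
  β = (-8 - (4)·-1.6959 - (0.3)·-1.4333) / (6.3) = -0.1248
  γ = (-10 - (3)·-1.6959 - (-3.1)·-0.3469) / (8.1) = -0.7392

-0.7392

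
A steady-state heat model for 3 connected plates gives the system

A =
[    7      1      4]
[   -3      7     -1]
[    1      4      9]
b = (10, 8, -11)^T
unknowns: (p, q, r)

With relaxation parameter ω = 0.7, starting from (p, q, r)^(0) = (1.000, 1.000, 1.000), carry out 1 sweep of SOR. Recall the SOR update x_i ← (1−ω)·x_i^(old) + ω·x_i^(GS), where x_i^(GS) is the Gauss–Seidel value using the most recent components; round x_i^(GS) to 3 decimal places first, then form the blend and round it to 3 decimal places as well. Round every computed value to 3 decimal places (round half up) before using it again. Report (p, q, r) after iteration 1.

(0.800, 1.440, -1.066)

Iteration 1:
  p: GS value = (10 - (1)·1.000 - (4)·1.000) / (7) = 0.714;  p ← (1−ω)·1.000 + ω·0.714 = 0.800
  q: GS value = (8 - (-3)·0.800 - (-1)·1.000) / (7) = 1.629;  q ← (1−ω)·1.000 + ω·1.629 = 1.440
  r: GS value = (-11 - (1)·0.800 - (4)·1.440) / (9) = -1.951;  r ← (1−ω)·1.000 + ω·-1.951 = -1.066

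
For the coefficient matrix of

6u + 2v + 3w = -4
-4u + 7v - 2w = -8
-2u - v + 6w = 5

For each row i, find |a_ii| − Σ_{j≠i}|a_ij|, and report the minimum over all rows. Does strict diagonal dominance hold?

1

row 1: |6| − (2+3) = 1
row 2: |7| − (4+2) = 1
row 3: |6| − (2+1) = 3
minimum over rows = 1 → strictly diagonally dominant (convergence guaranteed)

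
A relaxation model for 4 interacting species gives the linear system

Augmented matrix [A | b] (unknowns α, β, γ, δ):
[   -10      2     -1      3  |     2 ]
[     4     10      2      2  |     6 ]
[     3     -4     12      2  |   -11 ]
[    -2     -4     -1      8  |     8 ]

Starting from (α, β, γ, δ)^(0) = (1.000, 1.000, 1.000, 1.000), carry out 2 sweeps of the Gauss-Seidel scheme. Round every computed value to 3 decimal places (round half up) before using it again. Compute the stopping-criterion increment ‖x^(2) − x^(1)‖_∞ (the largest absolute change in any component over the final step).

Iteration 1:
  α = (2 - (2)·1.000 - (-1)·1.000 - (3)·1.000) / (-10) = 0.200
  β = (6 - (4)·0.200 - (2)·1.000 - (2)·1.000) / (10) = 0.120
  γ = (-11 - (3)·0.200 - (-4)·0.120 - (2)·1.000) / (12) = -1.093
  δ = (8 - (-2)·0.200 - (-4)·0.120 - (-1)·-1.093) / (8) = 0.973
Iteration 2:
  α = (2 - (2)·0.120 - (-1)·-1.093 - (3)·0.973) / (-10) = 0.225
  β = (6 - (4)·0.225 - (2)·-1.093 - (2)·0.973) / (10) = 0.534
  γ = (-11 - (3)·0.225 - (-4)·0.534 - (2)·0.973) / (12) = -0.957
  δ = (8 - (-2)·0.225 - (-4)·0.534 - (-1)·-0.957) / (8) = 1.204
Change: (0.025, 0.414, 0.136, 0.231) → max |·| = 0.414

0.414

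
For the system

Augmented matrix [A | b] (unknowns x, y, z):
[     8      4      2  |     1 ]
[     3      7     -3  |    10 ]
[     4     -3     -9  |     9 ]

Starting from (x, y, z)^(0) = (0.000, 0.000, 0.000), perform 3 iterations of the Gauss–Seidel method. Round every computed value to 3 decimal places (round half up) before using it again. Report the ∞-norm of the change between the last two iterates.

0.228

Iteration 1:
  x = (1 - (4)·0.000 - (2)·0.000) / (8) = 0.125
  y = (10 - (3)·0.125 - (-3)·0.000) / (7) = 1.375
  z = (9 - (4)·0.125 - (-3)·1.375) / (-9) = -1.403
Iteration 2:
  x = (1 - (4)·1.375 - (2)·-1.403) / (8) = -0.212
  y = (10 - (3)·-0.212 - (-3)·-1.403) / (7) = 0.918
  z = (9 - (4)·-0.212 - (-3)·0.918) / (-9) = -1.400
Iteration 3:
  x = (1 - (4)·0.918 - (2)·-1.400) / (8) = 0.016
  y = (10 - (3)·0.016 - (-3)·-1.400) / (7) = 0.822
  z = (9 - (4)·0.016 - (-3)·0.822) / (-9) = -1.267
Change: (0.228, -0.096, 0.133) → max |·| = 0.228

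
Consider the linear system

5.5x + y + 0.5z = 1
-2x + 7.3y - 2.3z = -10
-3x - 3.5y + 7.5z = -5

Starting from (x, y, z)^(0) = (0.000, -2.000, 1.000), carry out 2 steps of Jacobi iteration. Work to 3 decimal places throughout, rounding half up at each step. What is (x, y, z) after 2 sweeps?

Iteration 1:
  x = (1 - (1)·-2.000 - (0.5)·1.000) / (5.5) = 0.455
  y = (-10 - (-2)·0.000 - (-2.3)·1.000) / (7.3) = -1.055
  z = (-5 - (-3)·0.000 - (-3.5)·-2.000) / (7.5) = -1.600
Iteration 2:
  x = (1 - (1)·-1.055 - (0.5)·-1.600) / (5.5) = 0.519
  y = (-10 - (-2)·0.455 - (-2.3)·-1.600) / (7.3) = -1.749
  z = (-5 - (-3)·0.455 - (-3.5)·-1.055) / (7.5) = -0.977

(0.519, -1.749, -0.977)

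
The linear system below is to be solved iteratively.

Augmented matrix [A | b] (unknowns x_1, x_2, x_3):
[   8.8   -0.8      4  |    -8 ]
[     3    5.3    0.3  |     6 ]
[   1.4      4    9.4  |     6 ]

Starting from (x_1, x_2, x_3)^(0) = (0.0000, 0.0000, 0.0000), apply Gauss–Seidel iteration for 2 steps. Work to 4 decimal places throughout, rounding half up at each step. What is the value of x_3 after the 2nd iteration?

Iteration 1:
  x_1 = (-8 - (-0.8)·0.0000 - (4)·0.0000) / (8.8) = -0.9091
  x_2 = (6 - (3)·-0.9091 - (0.3)·0.0000) / (5.3) = 1.6467
  x_3 = (6 - (1.4)·-0.9091 - (4)·1.6467) / (9.4) = 0.0730
Iteration 2:
  x_1 = (-8 - (-0.8)·1.6467 - (4)·0.0730) / (8.8) = -0.7926
  x_2 = (6 - (3)·-0.7926 - (0.3)·0.0730) / (5.3) = 1.5766
  x_3 = (6 - (1.4)·-0.7926 - (4)·1.5766) / (9.4) = 0.0855

0.0855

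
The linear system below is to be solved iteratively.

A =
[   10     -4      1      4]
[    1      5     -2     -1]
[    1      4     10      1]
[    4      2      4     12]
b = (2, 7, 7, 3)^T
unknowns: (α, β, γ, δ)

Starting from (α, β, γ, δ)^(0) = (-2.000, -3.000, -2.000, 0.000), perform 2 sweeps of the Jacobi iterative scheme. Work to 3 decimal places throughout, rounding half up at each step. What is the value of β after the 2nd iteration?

Iteration 1:
  α = (2 - (-4)·-3.000 - (1)·-2.000 - (4)·0.000) / (10) = -0.800
  β = (7 - (1)·-2.000 - (-2)·-2.000 - (-1)·0.000) / (5) = 1.000
  γ = (7 - (1)·-2.000 - (4)·-3.000 - (1)·0.000) / (10) = 2.100
  δ = (3 - (4)·-2.000 - (2)·-3.000 - (4)·-2.000) / (12) = 2.083
Iteration 2:
  α = (2 - (-4)·1.000 - (1)·2.100 - (4)·2.083) / (10) = -0.443
  β = (7 - (1)·-0.800 - (-2)·2.100 - (-1)·2.083) / (5) = 2.817
  γ = (7 - (1)·-0.800 - (4)·1.000 - (1)·2.083) / (10) = 0.172
  δ = (3 - (4)·-0.800 - (2)·1.000 - (4)·2.100) / (12) = -0.350

2.817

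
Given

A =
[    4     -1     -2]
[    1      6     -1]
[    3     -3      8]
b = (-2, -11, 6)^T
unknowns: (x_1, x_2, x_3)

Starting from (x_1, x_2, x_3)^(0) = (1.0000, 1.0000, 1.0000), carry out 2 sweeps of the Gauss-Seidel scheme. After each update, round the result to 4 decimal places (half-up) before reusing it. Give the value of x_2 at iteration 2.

-1.6775

Iteration 1:
  x_1 = (-2 - (-1)·1.0000 - (-2)·1.0000) / (4) = 0.2500
  x_2 = (-11 - (1)·0.2500 - (-1)·1.0000) / (6) = -1.7083
  x_3 = (6 - (3)·0.2500 - (-3)·-1.7083) / (8) = 0.0156
Iteration 2:
  x_1 = (-2 - (-1)·-1.7083 - (-2)·0.0156) / (4) = -0.9193
  x_2 = (-11 - (1)·-0.9193 - (-1)·0.0156) / (6) = -1.6775
  x_3 = (6 - (3)·-0.9193 - (-3)·-1.6775) / (8) = 0.4657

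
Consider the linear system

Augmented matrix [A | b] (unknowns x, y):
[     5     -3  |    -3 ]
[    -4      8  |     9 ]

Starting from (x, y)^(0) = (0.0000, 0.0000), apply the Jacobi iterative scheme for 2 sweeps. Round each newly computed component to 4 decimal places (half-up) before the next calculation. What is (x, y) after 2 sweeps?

(0.0750, 0.8250)

Iteration 1:
  x = (-3 - (-3)·0.0000) / (5) = -0.6000
  y = (9 - (-4)·0.0000) / (8) = 1.1250
Iteration 2:
  x = (-3 - (-3)·1.1250) / (5) = 0.0750
  y = (9 - (-4)·-0.6000) / (8) = 0.8250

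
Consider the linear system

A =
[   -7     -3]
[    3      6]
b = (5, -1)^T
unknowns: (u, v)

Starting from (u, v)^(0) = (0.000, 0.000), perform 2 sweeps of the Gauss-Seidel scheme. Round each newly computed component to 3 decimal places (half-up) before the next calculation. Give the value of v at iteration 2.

0.231

Iteration 1:
  u = (5 - (-3)·0.000) / (-7) = -0.714
  v = (-1 - (3)·-0.714) / (6) = 0.190
Iteration 2:
  u = (5 - (-3)·0.190) / (-7) = -0.796
  v = (-1 - (3)·-0.796) / (6) = 0.231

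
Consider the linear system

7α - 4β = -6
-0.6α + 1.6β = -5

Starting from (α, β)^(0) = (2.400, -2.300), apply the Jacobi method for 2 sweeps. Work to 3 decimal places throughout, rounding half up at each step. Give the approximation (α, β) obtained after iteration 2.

(-2.129, -3.939)

Iteration 1:
  α = (-6 - (-4)·-2.300) / (7) = -2.171
  β = (-5 - (-0.6)·2.400) / (1.6) = -2.225
Iteration 2:
  α = (-6 - (-4)·-2.225) / (7) = -2.129
  β = (-5 - (-0.6)·-2.171) / (1.6) = -3.939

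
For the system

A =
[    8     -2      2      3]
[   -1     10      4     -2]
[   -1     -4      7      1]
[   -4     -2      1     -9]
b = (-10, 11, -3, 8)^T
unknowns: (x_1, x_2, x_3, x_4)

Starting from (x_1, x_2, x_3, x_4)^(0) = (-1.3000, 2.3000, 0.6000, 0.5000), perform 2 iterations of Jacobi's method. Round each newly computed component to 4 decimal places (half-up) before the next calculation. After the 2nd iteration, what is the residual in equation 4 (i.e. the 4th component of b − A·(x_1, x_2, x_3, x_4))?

0.5367

Iteration 1:
  x_1 = (-10 - (-2)·2.3000 - (2)·0.6000 - (3)·0.5000) / (8) = -1.0125
  x_2 = (11 - (-1)·-1.3000 - (4)·0.6000 - (-2)·0.5000) / (10) = 0.8300
  x_3 = (-3 - (-1)·-1.3000 - (-4)·2.3000 - (1)·0.5000) / (7) = 0.6286
  x_4 = (8 - (-4)·-1.3000 - (-2)·2.3000 - (1)·0.6000) / (-9) = -0.7556
Iteration 2:
  x_1 = (-10 - (-2)·0.8300 - (2)·0.6286 - (3)·-0.7556) / (8) = -0.9163
  x_2 = (11 - (-1)·-1.0125 - (4)·0.6286 - (-2)·-0.7556) / (10) = 0.5962
  x_3 = (-3 - (-1)·-1.0125 - (-4)·0.8300 - (1)·-0.7556) / (7) = 0.0090
  x_4 = (8 - (-4)·-1.0125 - (-2)·0.8300 - (1)·0.6286) / (-9) = -0.5535
Residual b − A·x = (0.1653, 2.9787, -1.0410, 0.5367)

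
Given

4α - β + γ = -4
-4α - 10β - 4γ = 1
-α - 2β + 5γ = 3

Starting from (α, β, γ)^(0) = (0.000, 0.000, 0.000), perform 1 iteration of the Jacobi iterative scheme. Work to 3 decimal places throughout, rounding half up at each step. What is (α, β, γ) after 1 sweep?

(-1.000, -0.100, 0.600)

Iteration 1:
  α = (-4 - (-1)·0.000 - (1)·0.000) / (4) = -1.000
  β = (1 - (-4)·0.000 - (-4)·0.000) / (-10) = -0.100
  γ = (3 - (-1)·0.000 - (-2)·0.000) / (5) = 0.600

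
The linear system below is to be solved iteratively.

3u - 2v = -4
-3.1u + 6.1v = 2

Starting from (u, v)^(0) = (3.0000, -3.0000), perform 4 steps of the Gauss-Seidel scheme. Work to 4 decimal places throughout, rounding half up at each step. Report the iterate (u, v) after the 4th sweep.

Iteration 1:
  u = (-4 - (-2)·-3.0000) / (3) = -3.3333
  v = (2 - (-3.1)·-3.3333) / (6.1) = -1.3661
Iteration 2:
  u = (-4 - (-2)·-1.3661) / (3) = -2.2441
  v = (2 - (-3.1)·-2.2441) / (6.1) = -0.8126
Iteration 3:
  u = (-4 - (-2)·-0.8126) / (3) = -1.8751
  v = (2 - (-3.1)·-1.8751) / (6.1) = -0.6251
Iteration 4:
  u = (-4 - (-2)·-0.6251) / (3) = -1.7501
  v = (2 - (-3.1)·-1.7501) / (6.1) = -0.5615

(-1.7501, -0.5615)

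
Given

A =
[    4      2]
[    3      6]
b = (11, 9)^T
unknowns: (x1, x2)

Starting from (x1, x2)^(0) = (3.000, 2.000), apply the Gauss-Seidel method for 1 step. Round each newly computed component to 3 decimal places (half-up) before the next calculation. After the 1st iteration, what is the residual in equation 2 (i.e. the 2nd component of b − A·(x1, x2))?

Iteration 1:
  x1 = (11 - (2)·2.000) / (4) = 1.750
  x2 = (9 - (3)·1.750) / (6) = 0.625
Residual b − A·x = (2.750, 0.000)

0.000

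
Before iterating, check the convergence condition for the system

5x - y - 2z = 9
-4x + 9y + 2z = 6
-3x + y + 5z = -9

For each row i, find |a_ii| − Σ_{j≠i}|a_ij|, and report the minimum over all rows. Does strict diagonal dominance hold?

row 1: |5| − (1+2) = 2
row 2: |9| − (4+2) = 3
row 3: |5| − (3+1) = 1
minimum over rows = 1 → strictly diagonally dominant (convergence guaranteed)

1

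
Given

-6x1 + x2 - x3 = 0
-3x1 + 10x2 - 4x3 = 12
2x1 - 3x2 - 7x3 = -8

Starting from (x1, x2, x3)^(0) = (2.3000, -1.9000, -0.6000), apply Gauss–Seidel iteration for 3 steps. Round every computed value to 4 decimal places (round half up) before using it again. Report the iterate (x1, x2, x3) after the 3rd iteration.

Iteration 1:
  x1 = (0 - (1)·-1.9000 - (-1)·-0.6000) / (-6) = -0.2167
  x2 = (12 - (-3)·-0.2167 - (-4)·-0.6000) / (10) = 0.8950
  x3 = (-8 - (2)·-0.2167 - (-3)·0.8950) / (-7) = 0.6974
Iteration 2:
  x1 = (0 - (1)·0.8950 - (-1)·0.6974) / (-6) = 0.0329
  x2 = (12 - (-3)·0.0329 - (-4)·0.6974) / (10) = 1.4888
  x3 = (-8 - (2)·0.0329 - (-3)·1.4888) / (-7) = 0.5142
Iteration 3:
  x1 = (0 - (1)·1.4888 - (-1)·0.5142) / (-6) = 0.1624
  x2 = (12 - (-3)·0.1624 - (-4)·0.5142) / (10) = 1.4544
  x3 = (-8 - (2)·0.1624 - (-3)·1.4544) / (-7) = 0.5659

(0.1624, 1.4544, 0.5659)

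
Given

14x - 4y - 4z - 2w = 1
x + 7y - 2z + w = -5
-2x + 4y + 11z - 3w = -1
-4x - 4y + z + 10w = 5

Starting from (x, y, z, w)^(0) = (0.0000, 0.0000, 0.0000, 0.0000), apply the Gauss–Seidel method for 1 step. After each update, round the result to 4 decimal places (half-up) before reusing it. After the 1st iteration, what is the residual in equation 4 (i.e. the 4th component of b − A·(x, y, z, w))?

0.0001

Iteration 1:
  x = (1 - (-4)·0.0000 - (-4)·0.0000 - (-2)·0.0000) / (14) = 0.0714
  y = (-5 - (1)·0.0714 - (-2)·0.0000 - (1)·0.0000) / (7) = -0.7245
  z = (-1 - (-2)·0.0714 - (4)·-0.7245 - (-3)·0.0000) / (11) = 0.1855
  w = (5 - (-4)·0.0714 - (-4)·-0.7245 - (1)·0.1855) / (10) = 0.2202
Residual b − A·x = (-1.7152, 0.1509, 0.6609, 0.0001)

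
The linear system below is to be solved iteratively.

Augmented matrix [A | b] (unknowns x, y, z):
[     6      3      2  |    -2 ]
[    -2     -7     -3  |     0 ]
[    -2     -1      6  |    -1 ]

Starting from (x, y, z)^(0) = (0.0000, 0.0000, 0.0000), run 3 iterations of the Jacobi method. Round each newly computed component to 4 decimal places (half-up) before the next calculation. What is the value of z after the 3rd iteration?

Iteration 1:
  x = (-2 - (3)·0.0000 - (2)·0.0000) / (6) = -0.3333
  y = (0 - (-2)·0.0000 - (-3)·0.0000) / (-7) = 0.0000
  z = (-1 - (-2)·0.0000 - (-1)·0.0000) / (6) = -0.1667
Iteration 2:
  x = (-2 - (3)·0.0000 - (2)·-0.1667) / (6) = -0.2778
  y = (0 - (-2)·-0.3333 - (-3)·-0.1667) / (-7) = 0.1667
  z = (-1 - (-2)·-0.3333 - (-1)·0.0000) / (6) = -0.2778
Iteration 3:
  x = (-2 - (3)·0.1667 - (2)·-0.2778) / (6) = -0.3241
  y = (0 - (-2)·-0.2778 - (-3)·-0.2778) / (-7) = 0.1984
  z = (-1 - (-2)·-0.2778 - (-1)·0.1667) / (6) = -0.2315

-0.2315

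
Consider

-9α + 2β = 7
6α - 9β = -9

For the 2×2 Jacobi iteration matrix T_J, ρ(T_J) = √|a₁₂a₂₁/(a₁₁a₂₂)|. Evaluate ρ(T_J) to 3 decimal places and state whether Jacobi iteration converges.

0.385

a₁₂a₂₁/(a₁₁a₂₂) = (2)·(6) / ((-9)·(-9)) = 0.148148
ρ = √|0.148148| = √0.148148 = 0.385
ρ < 1, so Jacobi converges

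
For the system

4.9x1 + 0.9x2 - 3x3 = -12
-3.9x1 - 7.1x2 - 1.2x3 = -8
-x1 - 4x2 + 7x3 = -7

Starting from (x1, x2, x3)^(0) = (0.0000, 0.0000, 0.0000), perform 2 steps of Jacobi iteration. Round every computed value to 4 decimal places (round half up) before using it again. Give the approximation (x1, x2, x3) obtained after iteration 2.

(-3.2682, 2.6410, -0.7060)

Iteration 1:
  x1 = (-12 - (0.9)·0.0000 - (-3)·0.0000) / (4.9) = -2.4490
  x2 = (-8 - (-3.9)·0.0000 - (-1.2)·0.0000) / (-7.1) = 1.1268
  x3 = (-7 - (-1)·0.0000 - (-4)·0.0000) / (7) = -1.0000
Iteration 2:
  x1 = (-12 - (0.9)·1.1268 - (-3)·-1.0000) / (4.9) = -3.2682
  x2 = (-8 - (-3.9)·-2.4490 - (-1.2)·-1.0000) / (-7.1) = 2.6410
  x3 = (-7 - (-1)·-2.4490 - (-4)·1.1268) / (7) = -0.7060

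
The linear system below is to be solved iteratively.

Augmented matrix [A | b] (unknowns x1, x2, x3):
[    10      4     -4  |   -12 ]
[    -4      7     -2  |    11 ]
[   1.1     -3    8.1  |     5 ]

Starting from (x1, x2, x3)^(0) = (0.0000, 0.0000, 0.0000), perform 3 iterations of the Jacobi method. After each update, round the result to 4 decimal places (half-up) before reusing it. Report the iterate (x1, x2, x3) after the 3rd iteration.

(-1.0800, 1.0569, 1.2254)

Iteration 1:
  x1 = (-12 - (4)·0.0000 - (-4)·0.0000) / (10) = -1.2000
  x2 = (11 - (-4)·0.0000 - (-2)·0.0000) / (7) = 1.5714
  x3 = (5 - (1.1)·0.0000 - (-3)·0.0000) / (8.1) = 0.6173
Iteration 2:
  x1 = (-12 - (4)·1.5714 - (-4)·0.6173) / (10) = -1.5816
  x2 = (11 - (-4)·-1.2000 - (-2)·0.6173) / (7) = 1.0621
  x3 = (5 - (1.1)·-1.2000 - (-3)·1.5714) / (8.1) = 1.3622
Iteration 3:
  x1 = (-12 - (4)·1.0621 - (-4)·1.3622) / (10) = -1.0800
  x2 = (11 - (-4)·-1.5816 - (-2)·1.3622) / (7) = 1.0569
  x3 = (5 - (1.1)·-1.5816 - (-3)·1.0621) / (8.1) = 1.2254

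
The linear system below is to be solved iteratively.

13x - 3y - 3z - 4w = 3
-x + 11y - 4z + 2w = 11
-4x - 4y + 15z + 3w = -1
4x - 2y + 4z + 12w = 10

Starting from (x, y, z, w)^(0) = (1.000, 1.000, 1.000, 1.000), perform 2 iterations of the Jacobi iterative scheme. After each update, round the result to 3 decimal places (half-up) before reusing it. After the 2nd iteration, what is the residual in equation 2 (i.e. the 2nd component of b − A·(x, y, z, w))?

-0.062

Iteration 1:
  x = (3 - (-3)·1.000 - (-3)·1.000 - (-4)·1.000) / (13) = 1.000
  y = (11 - (-1)·1.000 - (-4)·1.000 - (2)·1.000) / (11) = 1.273
  z = (-1 - (-4)·1.000 - (-4)·1.000 - (3)·1.000) / (15) = 0.267
  w = (10 - (4)·1.000 - (-2)·1.000 - (4)·1.000) / (12) = 0.333
Iteration 2:
  x = (3 - (-3)·1.273 - (-3)·0.267 - (-4)·0.333) / (13) = 0.689
  y = (11 - (-1)·1.000 - (-4)·0.267 - (2)·0.333) / (11) = 1.127
  z = (-1 - (-4)·1.000 - (-4)·1.273 - (3)·0.333) / (15) = 0.473
  w = (10 - (4)·1.000 - (-2)·1.273 - (4)·0.267) / (12) = 0.623
Residual b − A·x = (1.335, -0.062, -2.700, 0.130)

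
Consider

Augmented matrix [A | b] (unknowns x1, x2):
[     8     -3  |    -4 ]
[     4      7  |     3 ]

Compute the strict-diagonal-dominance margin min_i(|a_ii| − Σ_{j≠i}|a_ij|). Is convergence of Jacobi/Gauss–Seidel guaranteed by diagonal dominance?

3

row 1: |8| − (3) = 5
row 2: |7| − (4) = 3
minimum over rows = 3 → strictly diagonally dominant (convergence guaranteed)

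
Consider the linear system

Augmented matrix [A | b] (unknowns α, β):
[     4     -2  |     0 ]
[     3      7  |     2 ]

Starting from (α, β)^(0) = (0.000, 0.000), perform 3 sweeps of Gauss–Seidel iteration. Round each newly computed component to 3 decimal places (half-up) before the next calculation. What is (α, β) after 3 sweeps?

Iteration 1:
  α = (0 - (-2)·0.000) / (4) = 0.000
  β = (2 - (3)·0.000) / (7) = 0.286
Iteration 2:
  α = (0 - (-2)·0.286) / (4) = 0.143
  β = (2 - (3)·0.143) / (7) = 0.224
Iteration 3:
  α = (0 - (-2)·0.224) / (4) = 0.112
  β = (2 - (3)·0.112) / (7) = 0.238

(0.112, 0.238)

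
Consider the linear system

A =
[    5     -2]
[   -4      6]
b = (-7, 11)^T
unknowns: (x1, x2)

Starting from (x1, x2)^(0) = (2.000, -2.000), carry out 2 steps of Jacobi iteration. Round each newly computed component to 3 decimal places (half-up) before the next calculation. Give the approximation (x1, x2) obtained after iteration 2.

Iteration 1:
  x1 = (-7 - (-2)·-2.000) / (5) = -2.200
  x2 = (11 - (-4)·2.000) / (6) = 3.167
Iteration 2:
  x1 = (-7 - (-2)·3.167) / (5) = -0.133
  x2 = (11 - (-4)·-2.200) / (6) = 0.367

(-0.133, 0.367)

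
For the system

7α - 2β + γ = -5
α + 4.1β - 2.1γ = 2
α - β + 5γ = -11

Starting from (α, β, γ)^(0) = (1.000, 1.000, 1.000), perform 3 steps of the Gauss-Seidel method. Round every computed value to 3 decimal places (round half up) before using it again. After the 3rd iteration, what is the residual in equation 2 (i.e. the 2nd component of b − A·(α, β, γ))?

Iteration 1:
  α = (-5 - (-2)·1.000 - (1)·1.000) / (7) = -0.571
  β = (2 - (1)·-0.571 - (-2.1)·1.000) / (4.1) = 1.139
  γ = (-11 - (1)·-0.571 - (-1)·1.139) / (5) = -1.858
Iteration 2:
  α = (-5 - (-2)·1.139 - (1)·-1.858) / (7) = -0.123
  β = (2 - (1)·-0.123 - (-2.1)·-1.858) / (4.1) = -0.434
  γ = (-11 - (1)·-0.123 - (-1)·-0.434) / (5) = -2.262
Iteration 3:
  α = (-5 - (-2)·-0.434 - (1)·-2.262) / (7) = -0.515
  β = (2 - (1)·-0.515 - (-2.1)·-2.262) / (4.1) = -0.545
  γ = (-11 - (1)·-0.515 - (-1)·-0.545) / (5) = -2.206
Residual b − A·x = (-0.279, 0.117, 0.000)

0.117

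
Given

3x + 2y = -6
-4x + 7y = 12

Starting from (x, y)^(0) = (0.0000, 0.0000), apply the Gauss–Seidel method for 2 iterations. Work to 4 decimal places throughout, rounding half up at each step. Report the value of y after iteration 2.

0.3538

Iteration 1:
  x = (-6 - (2)·0.0000) / (3) = -2.0000
  y = (12 - (-4)·-2.0000) / (7) = 0.5714
Iteration 2:
  x = (-6 - (2)·0.5714) / (3) = -2.3809
  y = (12 - (-4)·-2.3809) / (7) = 0.3538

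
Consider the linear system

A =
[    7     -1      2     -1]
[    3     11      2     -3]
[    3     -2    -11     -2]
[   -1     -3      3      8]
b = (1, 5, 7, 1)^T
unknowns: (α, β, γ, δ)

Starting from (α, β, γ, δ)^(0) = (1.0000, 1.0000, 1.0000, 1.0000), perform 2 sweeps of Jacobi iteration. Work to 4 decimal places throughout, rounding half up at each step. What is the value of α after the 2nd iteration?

Iteration 1:
  α = (1 - (-1)·1.0000 - (2)·1.0000 - (-1)·1.0000) / (7) = 0.1429
  β = (5 - (3)·1.0000 - (2)·1.0000 - (-3)·1.0000) / (11) = 0.2727
  γ = (7 - (3)·1.0000 - (-2)·1.0000 - (-2)·1.0000) / (-11) = -0.7273
  δ = (1 - (-1)·1.0000 - (-3)·1.0000 - (3)·1.0000) / (8) = 0.2500
Iteration 2:
  α = (1 - (-1)·0.2727 - (2)·-0.7273 - (-1)·0.2500) / (7) = 0.4253
  β = (5 - (3)·0.1429 - (2)·-0.7273 - (-3)·0.2500) / (11) = 0.6160
  γ = (7 - (3)·0.1429 - (-2)·0.2727 - (-2)·0.2500) / (-11) = -0.6924
  δ = (1 - (-1)·0.1429 - (-3)·0.2727 - (3)·-0.7273) / (8) = 0.5179

0.4253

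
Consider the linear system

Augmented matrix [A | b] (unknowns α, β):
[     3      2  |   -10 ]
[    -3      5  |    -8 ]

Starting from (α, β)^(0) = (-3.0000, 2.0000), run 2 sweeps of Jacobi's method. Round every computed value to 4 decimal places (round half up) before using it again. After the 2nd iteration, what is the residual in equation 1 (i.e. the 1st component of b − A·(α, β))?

Iteration 1:
  α = (-10 - (2)·2.0000) / (3) = -4.6667
  β = (-8 - (-3)·-3.0000) / (5) = -3.4000
Iteration 2:
  α = (-10 - (2)·-3.4000) / (3) = -1.0667
  β = (-8 - (-3)·-4.6667) / (5) = -4.4000
Residual b − A·x = (2.0001, 10.7999)

2.0001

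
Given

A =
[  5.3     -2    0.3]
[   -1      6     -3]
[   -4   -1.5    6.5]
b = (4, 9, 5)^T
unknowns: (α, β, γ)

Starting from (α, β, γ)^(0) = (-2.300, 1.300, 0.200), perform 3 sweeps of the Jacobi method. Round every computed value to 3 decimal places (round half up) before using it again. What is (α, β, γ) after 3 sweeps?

(1.231, 2.610, 1.882)

Iteration 1:
  α = (4 - (-2)·1.300 - (0.3)·0.200) / (5.3) = 1.234
  β = (9 - (-1)·-2.300 - (-3)·0.200) / (6) = 1.217
  γ = (5 - (-4)·-2.300 - (-1.5)·1.300) / (6.5) = -0.346
Iteration 2:
  α = (4 - (-2)·1.217 - (0.3)·-0.346) / (5.3) = 1.234
  β = (9 - (-1)·1.234 - (-3)·-0.346) / (6) = 1.533
  γ = (5 - (-4)·1.234 - (-1.5)·1.217) / (6.5) = 1.809
Iteration 3:
  α = (4 - (-2)·1.533 - (0.3)·1.809) / (5.3) = 1.231
  β = (9 - (-1)·1.234 - (-3)·1.809) / (6) = 2.610
  γ = (5 - (-4)·1.234 - (-1.5)·1.533) / (6.5) = 1.882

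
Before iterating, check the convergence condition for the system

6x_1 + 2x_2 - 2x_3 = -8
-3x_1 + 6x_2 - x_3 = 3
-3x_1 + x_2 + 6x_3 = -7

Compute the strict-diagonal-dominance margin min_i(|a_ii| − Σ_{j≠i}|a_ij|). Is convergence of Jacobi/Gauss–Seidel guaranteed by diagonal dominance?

row 1: |6| − (2+2) = 2
row 2: |6| − (3+1) = 2
row 3: |6| − (3+1) = 2
minimum over rows = 2 → strictly diagonally dominant (convergence guaranteed)

2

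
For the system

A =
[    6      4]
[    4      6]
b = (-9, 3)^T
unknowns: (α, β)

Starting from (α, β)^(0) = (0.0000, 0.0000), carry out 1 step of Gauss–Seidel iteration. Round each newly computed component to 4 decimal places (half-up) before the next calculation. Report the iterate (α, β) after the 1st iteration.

Iteration 1:
  α = (-9 - (4)·0.0000) / (6) = -1.5000
  β = (3 - (4)·-1.5000) / (6) = 1.5000

(-1.5000, 1.5000)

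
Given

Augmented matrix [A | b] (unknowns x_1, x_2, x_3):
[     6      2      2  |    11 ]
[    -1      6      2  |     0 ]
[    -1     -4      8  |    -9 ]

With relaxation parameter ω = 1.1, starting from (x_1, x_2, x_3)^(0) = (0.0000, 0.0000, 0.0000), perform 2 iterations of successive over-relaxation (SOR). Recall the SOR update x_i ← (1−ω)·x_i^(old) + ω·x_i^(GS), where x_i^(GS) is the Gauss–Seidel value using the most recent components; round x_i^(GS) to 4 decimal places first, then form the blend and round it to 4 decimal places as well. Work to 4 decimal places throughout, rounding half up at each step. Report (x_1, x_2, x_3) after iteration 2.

(1.9570, 0.5994, -0.5631)

Iteration 1:
  x_1: GS value = (11 - (2)·0.0000 - (2)·0.0000) / (6) = 1.8333;  x_1 ← (1−ω)·0.0000 + ω·1.8333 = 2.0166
  x_2: GS value = (0 - (-1)·2.0166 - (2)·0.0000) / (6) = 0.3361;  x_2 ← (1−ω)·0.0000 + ω·0.3361 = 0.3697
  x_3: GS value = (-9 - (-1)·2.0166 - (-4)·0.3697) / (8) = -0.6881;  x_3 ← (1−ω)·0.0000 + ω·-0.6881 = -0.7569
Iteration 2:
  x_1: GS value = (11 - (2)·0.3697 - (2)·-0.7569) / (6) = 1.9624;  x_1 ← (1−ω)·2.0166 + ω·1.9624 = 1.9570
  x_2: GS value = (0 - (-1)·1.9570 - (2)·-0.7569) / (6) = 0.5785;  x_2 ← (1−ω)·0.3697 + ω·0.5785 = 0.5994
  x_3: GS value = (-9 - (-1)·1.9570 - (-4)·0.5994) / (8) = -0.5807;  x_3 ← (1−ω)·-0.7569 + ω·-0.5807 = -0.5631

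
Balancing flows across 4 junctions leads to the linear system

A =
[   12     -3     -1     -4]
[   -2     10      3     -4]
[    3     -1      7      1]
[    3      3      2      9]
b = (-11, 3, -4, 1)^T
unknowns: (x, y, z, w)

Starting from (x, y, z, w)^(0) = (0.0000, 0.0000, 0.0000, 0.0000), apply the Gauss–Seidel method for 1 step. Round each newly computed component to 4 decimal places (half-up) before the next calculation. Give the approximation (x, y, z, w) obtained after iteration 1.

Iteration 1:
  x = (-11 - (-3)·0.0000 - (-1)·0.0000 - (-4)·0.0000) / (12) = -0.9167
  y = (3 - (-2)·-0.9167 - (3)·0.0000 - (-4)·0.0000) / (10) = 0.1167
  z = (-4 - (3)·-0.9167 - (-1)·0.1167 - (1)·0.0000) / (7) = -0.1619
  w = (1 - (3)·-0.9167 - (3)·0.1167 - (2)·-0.1619) / (9) = 0.4138

(-0.9167, 0.1167, -0.1619, 0.4138)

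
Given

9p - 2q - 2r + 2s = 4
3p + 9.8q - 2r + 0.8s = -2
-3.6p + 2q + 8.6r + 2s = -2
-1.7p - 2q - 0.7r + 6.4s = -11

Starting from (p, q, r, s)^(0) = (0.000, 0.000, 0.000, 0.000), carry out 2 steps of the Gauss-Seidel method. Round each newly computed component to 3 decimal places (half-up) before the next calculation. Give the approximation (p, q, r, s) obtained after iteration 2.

(0.755, -0.290, 0.547, -1.549)

Iteration 1:
  p = (4 - (-2)·0.000 - (-2)·0.000 - (2)·0.000) / (9) = 0.444
  q = (-2 - (3)·0.444 - (-2)·0.000 - (0.8)·0.000) / (9.8) = -0.340
  r = (-2 - (-3.6)·0.444 - (2)·-0.340 - (2)·0.000) / (8.6) = 0.032
  s = (-11 - (-1.7)·0.444 - (-2)·-0.340 - (-0.7)·0.032) / (6.4) = -1.704
Iteration 2:
  p = (4 - (-2)·-0.340 - (-2)·0.032 - (2)·-1.704) / (9) = 0.755
  q = (-2 - (3)·0.755 - (-2)·0.032 - (0.8)·-1.704) / (9.8) = -0.290
  r = (-2 - (-3.6)·0.755 - (2)·-0.290 - (2)·-1.704) / (8.6) = 0.547
  s = (-11 - (-1.7)·0.755 - (-2)·-0.290 - (-0.7)·0.547) / (6.4) = -1.549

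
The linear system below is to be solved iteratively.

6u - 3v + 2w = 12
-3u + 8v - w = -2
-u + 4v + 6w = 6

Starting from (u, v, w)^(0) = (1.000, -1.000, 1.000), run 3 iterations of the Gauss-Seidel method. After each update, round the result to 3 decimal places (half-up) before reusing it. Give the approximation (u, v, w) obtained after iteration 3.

(1.969, 0.605, 0.925)

Iteration 1:
  u = (12 - (-3)·-1.000 - (2)·1.000) / (6) = 1.167
  v = (-2 - (-3)·1.167 - (-1)·1.000) / (8) = 0.313
  w = (6 - (-1)·1.167 - (4)·0.313) / (6) = 0.986
Iteration 2:
  u = (12 - (-3)·0.313 - (2)·0.986) / (6) = 1.828
  v = (-2 - (-3)·1.828 - (-1)·0.986) / (8) = 0.559
  w = (6 - (-1)·1.828 - (4)·0.559) / (6) = 0.932
Iteration 3:
  u = (12 - (-3)·0.559 - (2)·0.932) / (6) = 1.969
  v = (-2 - (-3)·1.969 - (-1)·0.932) / (8) = 0.605
  w = (6 - (-1)·1.969 - (4)·0.605) / (6) = 0.925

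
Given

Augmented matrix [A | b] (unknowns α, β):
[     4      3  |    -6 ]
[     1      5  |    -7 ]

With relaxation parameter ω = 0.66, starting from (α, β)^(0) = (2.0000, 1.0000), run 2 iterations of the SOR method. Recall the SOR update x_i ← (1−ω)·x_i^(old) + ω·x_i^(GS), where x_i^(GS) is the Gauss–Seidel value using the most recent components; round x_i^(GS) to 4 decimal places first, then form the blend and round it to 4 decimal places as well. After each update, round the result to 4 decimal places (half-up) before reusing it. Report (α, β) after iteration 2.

Iteration 1:
  α: GS value = (-6 - (3)·1.0000) / (4) = -2.2500;  α ← (1−ω)·2.0000 + ω·-2.2500 = -0.8050
  β: GS value = (-7 - (1)·-0.8050) / (5) = -1.2390;  β ← (1−ω)·1.0000 + ω·-1.2390 = -0.4777
Iteration 2:
  α: GS value = (-6 - (3)·-0.4777) / (4) = -1.1417;  α ← (1−ω)·-0.8050 + ω·-1.1417 = -1.0272
  β: GS value = (-7 - (1)·-1.0272) / (5) = -1.1946;  β ← (1−ω)·-0.4777 + ω·-1.1946 = -0.9509

(-1.0272, -0.9509)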